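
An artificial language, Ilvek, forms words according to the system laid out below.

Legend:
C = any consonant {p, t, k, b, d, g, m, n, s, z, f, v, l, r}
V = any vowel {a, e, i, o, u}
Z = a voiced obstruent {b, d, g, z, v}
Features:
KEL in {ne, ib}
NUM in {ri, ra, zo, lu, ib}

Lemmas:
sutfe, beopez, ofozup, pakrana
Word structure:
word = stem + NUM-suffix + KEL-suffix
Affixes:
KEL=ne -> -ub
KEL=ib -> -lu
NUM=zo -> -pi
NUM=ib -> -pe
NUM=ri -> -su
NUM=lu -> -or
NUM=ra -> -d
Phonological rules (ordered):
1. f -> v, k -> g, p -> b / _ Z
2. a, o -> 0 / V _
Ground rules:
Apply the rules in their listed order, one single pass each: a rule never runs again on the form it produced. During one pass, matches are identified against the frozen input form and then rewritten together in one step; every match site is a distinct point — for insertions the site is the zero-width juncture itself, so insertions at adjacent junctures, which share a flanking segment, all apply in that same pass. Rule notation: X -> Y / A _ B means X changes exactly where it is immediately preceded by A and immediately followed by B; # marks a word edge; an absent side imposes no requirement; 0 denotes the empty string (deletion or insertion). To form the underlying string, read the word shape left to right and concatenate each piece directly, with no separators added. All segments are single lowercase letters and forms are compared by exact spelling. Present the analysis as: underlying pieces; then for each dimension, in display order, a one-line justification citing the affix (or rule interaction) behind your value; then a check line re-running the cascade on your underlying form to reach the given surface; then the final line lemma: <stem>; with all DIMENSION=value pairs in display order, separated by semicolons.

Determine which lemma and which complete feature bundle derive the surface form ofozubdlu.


underlying: ofozup-d-lu
KEL=ib - signalled by the affix -lu
NUM=ra - signalled by the affix -d
check: ofozupdlu -> ofozubdlu -> ofozubdlu
lemma: ofozup; KEL=ib; NUM=ra


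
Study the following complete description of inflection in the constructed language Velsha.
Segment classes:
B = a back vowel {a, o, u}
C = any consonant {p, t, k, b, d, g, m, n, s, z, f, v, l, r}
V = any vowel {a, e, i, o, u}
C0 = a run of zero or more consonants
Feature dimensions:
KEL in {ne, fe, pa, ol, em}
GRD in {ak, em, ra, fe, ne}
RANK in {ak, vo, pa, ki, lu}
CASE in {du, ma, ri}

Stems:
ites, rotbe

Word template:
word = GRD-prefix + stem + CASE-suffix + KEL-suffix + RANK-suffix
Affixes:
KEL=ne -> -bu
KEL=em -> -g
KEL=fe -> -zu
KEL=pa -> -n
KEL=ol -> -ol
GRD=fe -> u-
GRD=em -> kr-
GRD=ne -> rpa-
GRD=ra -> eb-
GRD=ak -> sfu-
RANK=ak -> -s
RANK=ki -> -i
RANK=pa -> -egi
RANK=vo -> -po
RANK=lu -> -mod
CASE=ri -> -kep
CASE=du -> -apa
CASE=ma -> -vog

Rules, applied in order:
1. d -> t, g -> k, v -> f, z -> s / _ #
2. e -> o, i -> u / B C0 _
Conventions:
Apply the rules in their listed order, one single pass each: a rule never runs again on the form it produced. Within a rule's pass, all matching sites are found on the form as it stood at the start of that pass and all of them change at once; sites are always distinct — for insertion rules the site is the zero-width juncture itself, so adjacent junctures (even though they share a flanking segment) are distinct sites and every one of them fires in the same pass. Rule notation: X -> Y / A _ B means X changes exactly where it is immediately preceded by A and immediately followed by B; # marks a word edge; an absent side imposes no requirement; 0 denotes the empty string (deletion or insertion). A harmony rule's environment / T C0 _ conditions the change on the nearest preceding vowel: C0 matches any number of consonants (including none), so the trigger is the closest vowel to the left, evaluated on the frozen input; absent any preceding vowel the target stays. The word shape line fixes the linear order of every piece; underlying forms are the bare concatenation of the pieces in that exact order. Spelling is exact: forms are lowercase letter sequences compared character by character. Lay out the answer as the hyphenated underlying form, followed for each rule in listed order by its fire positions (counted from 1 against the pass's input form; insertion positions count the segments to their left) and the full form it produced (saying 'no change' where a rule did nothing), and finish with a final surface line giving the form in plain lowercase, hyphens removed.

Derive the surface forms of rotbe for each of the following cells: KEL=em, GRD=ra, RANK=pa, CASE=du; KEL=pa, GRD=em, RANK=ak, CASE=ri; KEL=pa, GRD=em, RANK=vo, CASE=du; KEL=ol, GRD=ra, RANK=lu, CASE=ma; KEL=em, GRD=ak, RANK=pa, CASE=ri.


cell KEL=em, GRD=ra, RANK=pa, CASE=du:
underlying: eb-rotbe-apa-g-egi
1. d -> t, g -> k, v -> f, z -> s / _ #: no change
2. e -> o, i -> u / B C0 _: fires at position(s) 7, 12: ebrotboapagogi
surface: ebrotboapagogi

cell KEL=pa, GRD=em, RANK=ak, CASE=ri:
underlying: kr-rotbe-kep-n-s
1. d -> t, g -> k, v -> f, z -> s / _ #: no change
2. e -> o, i -> u / B C0 _: fires at position(s) 7: krrotbokepns
surface: krrotbokepns

cell KEL=pa, GRD=em, RANK=vo, CASE=du:
underlying: kr-rotbe-apa-n-po
1. d -> t, g -> k, v -> f, z -> s / _ #: no change
2. e -> o, i -> u / B C0 _: fires at position(s) 7: krrotboapanpo
surface: krrotboapanpo

cell KEL=ol, GRD=ra, RANK=lu, CASE=ma:
underlying: eb-rotbe-vog-ol-mod
1. d -> t, g -> k, v -> f, z -> s / _ #: fires at position(s) 15: ebrotbevogolmot
2. e -> o, i -> u / B C0 _: fires at position(s) 7: ebrotbovogolmot
surface: ebrotbovogolmot

cell KEL=em, GRD=ak, RANK=pa, CASE=ri:
underlying: sfu-rotbe-kep-g-egi
1. d -> t, g -> k, v -> f, z -> s / _ #: no change
2. e -> o, i -> u / B C0 _: fires at position(s) 8: sfurotbokepgegi
surface: sfurotbokepgegi


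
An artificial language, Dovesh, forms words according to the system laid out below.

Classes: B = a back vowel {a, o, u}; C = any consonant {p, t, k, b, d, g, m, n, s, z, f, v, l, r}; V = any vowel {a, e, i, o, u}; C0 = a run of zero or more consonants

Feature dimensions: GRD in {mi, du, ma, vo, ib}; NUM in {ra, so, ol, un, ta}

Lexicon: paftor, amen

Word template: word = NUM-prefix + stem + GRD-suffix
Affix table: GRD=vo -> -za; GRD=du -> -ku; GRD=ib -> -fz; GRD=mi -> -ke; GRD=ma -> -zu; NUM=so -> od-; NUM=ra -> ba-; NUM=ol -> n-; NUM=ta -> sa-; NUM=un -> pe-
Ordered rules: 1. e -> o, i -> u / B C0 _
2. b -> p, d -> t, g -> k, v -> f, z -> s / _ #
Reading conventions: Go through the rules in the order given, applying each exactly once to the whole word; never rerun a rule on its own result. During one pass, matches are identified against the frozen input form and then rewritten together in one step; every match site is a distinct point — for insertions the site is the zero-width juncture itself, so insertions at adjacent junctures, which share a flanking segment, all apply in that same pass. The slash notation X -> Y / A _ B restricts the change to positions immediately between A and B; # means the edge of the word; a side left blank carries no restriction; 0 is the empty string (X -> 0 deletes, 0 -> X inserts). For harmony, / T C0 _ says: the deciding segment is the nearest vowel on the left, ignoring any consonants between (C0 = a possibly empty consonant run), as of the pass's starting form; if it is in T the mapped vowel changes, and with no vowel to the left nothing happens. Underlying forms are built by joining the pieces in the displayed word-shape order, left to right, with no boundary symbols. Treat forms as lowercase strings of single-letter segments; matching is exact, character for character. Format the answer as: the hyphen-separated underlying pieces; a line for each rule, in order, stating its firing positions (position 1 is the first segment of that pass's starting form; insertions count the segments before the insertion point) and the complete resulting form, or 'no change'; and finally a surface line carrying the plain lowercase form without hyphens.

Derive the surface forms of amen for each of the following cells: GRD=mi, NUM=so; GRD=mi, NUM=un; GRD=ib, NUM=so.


cell GRD=mi, NUM=so:
underlying: od-amen-ke
1. e -> o, i -> u / B C0 _: fires at position(s) 5: odamonke
2. b -> p, d -> t, g -> k, v -> f, z -> s / _ #: no change
surface: odamonke

cell GRD=mi, NUM=un:
underlying: pe-amen-ke
1. e -> o, i -> u / B C0 _: fires at position(s) 5: peamonke
2. b -> p, d -> t, g -> k, v -> f, z -> s / _ #: no change
surface: peamonke

cell GRD=ib, NUM=so:
underlying: od-amen-fz
1. e -> o, i -> u / B C0 _: fires at position(s) 5: odamonfz
2. b -> p, d -> t, g -> k, v -> f, z -> s / _ #: fires at position(s) 8: odamonfs
surface: odamonfs


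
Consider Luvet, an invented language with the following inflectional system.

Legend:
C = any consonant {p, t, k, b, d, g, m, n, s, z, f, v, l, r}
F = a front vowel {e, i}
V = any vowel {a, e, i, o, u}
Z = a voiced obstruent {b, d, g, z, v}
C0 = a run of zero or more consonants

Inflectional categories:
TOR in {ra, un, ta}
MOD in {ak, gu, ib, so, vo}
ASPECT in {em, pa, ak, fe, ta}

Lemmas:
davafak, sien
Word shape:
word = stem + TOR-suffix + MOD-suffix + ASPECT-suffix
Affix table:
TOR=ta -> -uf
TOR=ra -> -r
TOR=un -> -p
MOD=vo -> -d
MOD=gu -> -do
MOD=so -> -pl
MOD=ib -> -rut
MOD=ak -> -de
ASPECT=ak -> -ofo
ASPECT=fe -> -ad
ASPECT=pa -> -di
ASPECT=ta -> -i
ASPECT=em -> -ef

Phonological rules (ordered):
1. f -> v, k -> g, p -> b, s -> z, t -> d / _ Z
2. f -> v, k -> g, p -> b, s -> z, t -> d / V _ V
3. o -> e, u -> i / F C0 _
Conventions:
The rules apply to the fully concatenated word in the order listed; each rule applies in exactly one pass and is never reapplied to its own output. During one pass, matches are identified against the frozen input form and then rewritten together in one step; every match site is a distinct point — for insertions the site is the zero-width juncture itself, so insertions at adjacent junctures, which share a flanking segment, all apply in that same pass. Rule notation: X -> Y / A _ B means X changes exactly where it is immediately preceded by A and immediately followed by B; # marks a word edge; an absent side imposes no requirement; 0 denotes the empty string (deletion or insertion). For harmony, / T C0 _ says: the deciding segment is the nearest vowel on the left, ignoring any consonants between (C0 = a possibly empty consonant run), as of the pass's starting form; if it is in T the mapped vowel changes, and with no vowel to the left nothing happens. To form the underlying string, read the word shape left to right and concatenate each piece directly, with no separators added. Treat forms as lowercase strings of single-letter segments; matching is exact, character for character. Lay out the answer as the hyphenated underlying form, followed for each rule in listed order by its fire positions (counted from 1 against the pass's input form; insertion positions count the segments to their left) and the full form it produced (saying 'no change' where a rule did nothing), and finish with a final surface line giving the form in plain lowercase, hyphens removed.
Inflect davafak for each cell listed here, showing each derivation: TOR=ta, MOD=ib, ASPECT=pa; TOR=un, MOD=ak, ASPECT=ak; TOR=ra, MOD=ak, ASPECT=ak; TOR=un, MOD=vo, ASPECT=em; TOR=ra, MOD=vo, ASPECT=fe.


cell TOR=ta, MOD=ib, ASPECT=pa:
underlying: davafak-uf-rut-di
1. f -> v, k -> g, p -> b, s -> z, t -> d / _ Z: fires at position(s) 12: davafakufruddi
2. f -> v, k -> g, p -> b, s -> z, t -> d / V _ V: fires at position(s) 5, 7: davavagufruddi
3. o -> e, u -> i / F C0 _: no change
surface: davavagufruddi

cell TOR=un, MOD=ak, ASPECT=ak:
underlying: davafak-p-de-ofo
1. f -> v, k -> g, p -> b, s -> z, t -> d / _ Z: fires at position(s) 8: davafakbdeofo
2. f -> v, k -> g, p -> b, s -> z, t -> d / V _ V: fires at position(s) 5, 12: davavakbdeovo
3. o -> e, u -> i / F C0 _: fires at position(s) 11: davavakbdeevo
surface: davavakbdeevo

cell TOR=ra, MOD=ak, ASPECT=ak:
underlying: davafak-r-de-ofo
1. f -> v, k -> g, p -> b, s -> z, t -> d / _ Z: no change
2. f -> v, k -> g, p -> b, s -> z, t -> d / V _ V: fires at position(s) 5, 12: davavakrdeovo
3. o -> e, u -> i / F C0 _: fires at position(s) 11: davavakrdeevo
surface: davavakrdeevo

cell TOR=un, MOD=vo, ASPECT=em:
underlying: davafak-p-d-ef
1. f -> v, k -> g, p -> b, s -> z, t -> d / _ Z: fires at position(s) 8: davafakbdef
2. f -> v, k -> g, p -> b, s -> z, t -> d / V _ V: fires at position(s) 5: davavakbdef
3. o -> e, u -> i / F C0 _: no change
surface: davavakbdef

cell TOR=ra, MOD=vo, ASPECT=fe:
underlying: davafak-r-d-ad
1. f -> v, k -> g, p -> b, s -> z, t -> d / _ Z: no change
2. f -> v, k -> g, p -> b, s -> z, t -> d / V _ V: fires at position(s) 5: davavakrdad
3. o -> e, u -> i / F C0 _: no change
surface: davavakrdad


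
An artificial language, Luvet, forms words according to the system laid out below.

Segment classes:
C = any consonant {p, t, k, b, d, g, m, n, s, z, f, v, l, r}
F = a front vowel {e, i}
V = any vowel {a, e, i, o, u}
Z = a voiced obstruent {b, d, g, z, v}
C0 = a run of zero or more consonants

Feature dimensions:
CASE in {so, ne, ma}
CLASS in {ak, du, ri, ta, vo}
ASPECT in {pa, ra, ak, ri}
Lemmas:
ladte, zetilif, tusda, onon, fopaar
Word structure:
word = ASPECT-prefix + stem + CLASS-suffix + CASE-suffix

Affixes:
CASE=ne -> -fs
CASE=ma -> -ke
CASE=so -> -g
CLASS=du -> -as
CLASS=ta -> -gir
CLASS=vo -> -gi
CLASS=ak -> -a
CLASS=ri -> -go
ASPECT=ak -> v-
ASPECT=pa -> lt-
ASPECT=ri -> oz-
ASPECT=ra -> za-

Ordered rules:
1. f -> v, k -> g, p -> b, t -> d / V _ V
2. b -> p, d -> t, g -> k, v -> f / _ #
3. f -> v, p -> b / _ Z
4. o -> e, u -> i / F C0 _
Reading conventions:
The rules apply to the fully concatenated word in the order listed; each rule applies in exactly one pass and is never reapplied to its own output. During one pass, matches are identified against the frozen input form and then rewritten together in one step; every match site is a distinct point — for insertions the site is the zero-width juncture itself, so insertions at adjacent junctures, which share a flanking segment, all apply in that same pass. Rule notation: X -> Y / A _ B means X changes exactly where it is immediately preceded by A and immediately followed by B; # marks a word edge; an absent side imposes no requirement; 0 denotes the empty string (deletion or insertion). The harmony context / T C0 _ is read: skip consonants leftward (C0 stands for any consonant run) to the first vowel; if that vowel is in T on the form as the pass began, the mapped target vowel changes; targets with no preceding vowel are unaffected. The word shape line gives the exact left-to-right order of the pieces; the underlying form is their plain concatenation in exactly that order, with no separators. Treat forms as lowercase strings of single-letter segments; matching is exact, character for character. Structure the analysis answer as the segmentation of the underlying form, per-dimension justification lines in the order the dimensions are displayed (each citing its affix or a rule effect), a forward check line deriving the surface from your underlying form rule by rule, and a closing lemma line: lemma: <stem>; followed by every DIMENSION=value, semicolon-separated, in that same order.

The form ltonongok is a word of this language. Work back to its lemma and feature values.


underlying: lt-onon-go-g
CASE=so - signalled by the affix -g
CLASS=ri - signalled by the affix -go
ASPECT=pa - signalled by the affix lt-
check: ltonongog -> ltonongog -> ltonongok -> ltonongok -> ltonongok
lemma: onon; CASE=so; CLASS=ri; ASPECT=pa


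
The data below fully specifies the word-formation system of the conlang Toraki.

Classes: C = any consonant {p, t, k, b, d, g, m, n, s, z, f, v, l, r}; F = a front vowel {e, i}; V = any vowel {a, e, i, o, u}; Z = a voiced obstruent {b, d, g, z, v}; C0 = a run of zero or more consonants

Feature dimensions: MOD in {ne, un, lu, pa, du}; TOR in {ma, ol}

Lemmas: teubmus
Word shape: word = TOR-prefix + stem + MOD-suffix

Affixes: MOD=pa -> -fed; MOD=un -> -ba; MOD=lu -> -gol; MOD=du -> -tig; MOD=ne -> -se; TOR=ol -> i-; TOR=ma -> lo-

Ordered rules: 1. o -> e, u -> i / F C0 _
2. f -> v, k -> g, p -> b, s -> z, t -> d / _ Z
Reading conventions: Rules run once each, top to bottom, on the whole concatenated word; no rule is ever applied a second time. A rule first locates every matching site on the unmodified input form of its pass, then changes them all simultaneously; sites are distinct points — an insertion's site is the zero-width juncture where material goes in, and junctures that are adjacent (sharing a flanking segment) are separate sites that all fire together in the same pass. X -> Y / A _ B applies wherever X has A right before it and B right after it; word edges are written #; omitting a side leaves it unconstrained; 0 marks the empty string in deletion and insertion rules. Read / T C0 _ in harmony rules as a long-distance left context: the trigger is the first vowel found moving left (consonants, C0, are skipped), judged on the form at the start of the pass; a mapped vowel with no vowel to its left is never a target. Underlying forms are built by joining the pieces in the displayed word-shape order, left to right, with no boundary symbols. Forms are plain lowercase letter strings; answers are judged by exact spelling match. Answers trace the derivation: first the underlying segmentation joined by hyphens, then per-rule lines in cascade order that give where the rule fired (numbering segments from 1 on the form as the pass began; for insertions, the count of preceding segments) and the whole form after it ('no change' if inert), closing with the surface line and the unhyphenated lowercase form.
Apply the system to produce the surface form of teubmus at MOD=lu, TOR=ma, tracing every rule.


underlying: lo-teubmus-gol
1. o -> e, u -> i / F C0 _: fires at position(s) 5: loteibmusgol
2. f -> v, k -> g, p -> b, s -> z, t -> d / _ Z: fires at position(s) 9: loteibmuzgol
surface: loteibmuzgol


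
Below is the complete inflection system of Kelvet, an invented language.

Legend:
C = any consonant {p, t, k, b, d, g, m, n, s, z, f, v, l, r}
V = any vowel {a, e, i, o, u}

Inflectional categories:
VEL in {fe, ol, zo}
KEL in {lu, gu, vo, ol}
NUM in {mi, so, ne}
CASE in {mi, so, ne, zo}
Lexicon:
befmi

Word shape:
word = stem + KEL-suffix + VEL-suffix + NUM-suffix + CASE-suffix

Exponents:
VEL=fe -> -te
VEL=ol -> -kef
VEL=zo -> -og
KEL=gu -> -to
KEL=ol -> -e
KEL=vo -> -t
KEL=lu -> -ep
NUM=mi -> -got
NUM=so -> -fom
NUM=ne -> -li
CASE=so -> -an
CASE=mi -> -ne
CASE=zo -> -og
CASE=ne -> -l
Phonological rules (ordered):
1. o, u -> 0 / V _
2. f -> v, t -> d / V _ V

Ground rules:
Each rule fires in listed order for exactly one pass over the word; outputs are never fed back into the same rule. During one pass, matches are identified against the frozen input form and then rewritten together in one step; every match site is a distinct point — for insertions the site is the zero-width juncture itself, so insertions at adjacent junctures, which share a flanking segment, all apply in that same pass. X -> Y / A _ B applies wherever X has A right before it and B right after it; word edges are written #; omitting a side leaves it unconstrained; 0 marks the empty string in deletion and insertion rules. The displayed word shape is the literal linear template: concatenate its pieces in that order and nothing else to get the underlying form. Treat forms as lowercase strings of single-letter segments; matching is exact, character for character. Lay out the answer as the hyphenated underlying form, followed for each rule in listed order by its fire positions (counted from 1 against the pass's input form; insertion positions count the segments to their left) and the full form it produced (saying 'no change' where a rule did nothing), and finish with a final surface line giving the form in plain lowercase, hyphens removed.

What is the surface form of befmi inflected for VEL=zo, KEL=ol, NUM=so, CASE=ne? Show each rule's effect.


underlying: befmi-e-og-fom-l
1. o, u -> 0 / V _: fires at position(s) 7: befmiegfoml
2. f -> v, t -> d / V _ V: no change
surface: befmiegfoml


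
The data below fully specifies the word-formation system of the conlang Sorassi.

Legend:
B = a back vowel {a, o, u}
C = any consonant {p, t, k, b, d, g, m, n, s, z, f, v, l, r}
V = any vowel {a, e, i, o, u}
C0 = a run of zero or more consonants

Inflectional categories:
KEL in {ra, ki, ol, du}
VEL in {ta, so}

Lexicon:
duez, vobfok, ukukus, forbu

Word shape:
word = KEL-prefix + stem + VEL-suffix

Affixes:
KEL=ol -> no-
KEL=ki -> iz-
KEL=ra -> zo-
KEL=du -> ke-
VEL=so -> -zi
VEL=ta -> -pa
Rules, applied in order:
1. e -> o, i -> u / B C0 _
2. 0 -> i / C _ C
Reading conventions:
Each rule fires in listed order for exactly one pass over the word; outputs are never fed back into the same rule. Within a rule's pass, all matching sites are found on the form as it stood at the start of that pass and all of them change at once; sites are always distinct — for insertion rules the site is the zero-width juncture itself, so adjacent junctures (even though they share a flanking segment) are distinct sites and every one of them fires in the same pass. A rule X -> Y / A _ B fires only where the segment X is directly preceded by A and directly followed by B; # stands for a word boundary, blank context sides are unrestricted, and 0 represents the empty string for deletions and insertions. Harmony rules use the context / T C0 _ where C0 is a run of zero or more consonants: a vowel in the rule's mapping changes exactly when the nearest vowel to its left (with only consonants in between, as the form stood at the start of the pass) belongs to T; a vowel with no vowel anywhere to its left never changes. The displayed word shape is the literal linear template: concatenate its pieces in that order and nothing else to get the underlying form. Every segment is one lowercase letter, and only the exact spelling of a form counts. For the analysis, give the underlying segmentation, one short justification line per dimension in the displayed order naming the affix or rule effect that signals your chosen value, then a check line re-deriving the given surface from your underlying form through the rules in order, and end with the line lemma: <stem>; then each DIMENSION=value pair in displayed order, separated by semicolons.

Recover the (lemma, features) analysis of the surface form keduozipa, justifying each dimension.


underlying: ke-duez-pa
KEL=du - signalled by the affix ke-
VEL=ta - signalled by the affix -pa
check: keduezpa -> keduozpa -> keduozipa
lemma: duez; KEL=du; VEL=ta


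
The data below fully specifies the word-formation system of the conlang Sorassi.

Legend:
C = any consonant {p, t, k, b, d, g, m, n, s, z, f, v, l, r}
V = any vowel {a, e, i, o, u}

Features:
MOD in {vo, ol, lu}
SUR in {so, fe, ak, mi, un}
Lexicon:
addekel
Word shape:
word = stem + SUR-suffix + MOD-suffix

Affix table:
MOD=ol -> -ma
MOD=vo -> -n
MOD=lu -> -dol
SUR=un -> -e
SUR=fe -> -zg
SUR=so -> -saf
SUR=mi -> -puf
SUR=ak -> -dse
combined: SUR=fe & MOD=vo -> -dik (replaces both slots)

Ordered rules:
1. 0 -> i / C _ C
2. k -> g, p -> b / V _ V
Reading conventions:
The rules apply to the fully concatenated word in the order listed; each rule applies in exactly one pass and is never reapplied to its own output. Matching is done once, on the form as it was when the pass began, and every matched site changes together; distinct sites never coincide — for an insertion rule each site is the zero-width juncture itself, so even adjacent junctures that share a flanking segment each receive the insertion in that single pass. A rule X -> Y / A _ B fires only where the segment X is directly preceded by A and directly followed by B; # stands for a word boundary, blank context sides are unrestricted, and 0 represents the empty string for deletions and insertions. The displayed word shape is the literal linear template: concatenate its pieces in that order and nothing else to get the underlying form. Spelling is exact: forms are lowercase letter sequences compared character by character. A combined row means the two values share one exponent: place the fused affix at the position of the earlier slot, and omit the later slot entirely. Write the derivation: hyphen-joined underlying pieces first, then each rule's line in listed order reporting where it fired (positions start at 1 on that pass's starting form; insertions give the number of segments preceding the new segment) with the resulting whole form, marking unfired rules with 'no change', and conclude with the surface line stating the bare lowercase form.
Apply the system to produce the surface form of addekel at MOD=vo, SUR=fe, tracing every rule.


underlying: addekel-dik
1. 0 -> i / C _ C: inserts after position(s) 2, 7: adidekelidik
2. k -> g, p -> b / V _ V: fires at position(s) 6: adidegelidik
surface: adidegelidik


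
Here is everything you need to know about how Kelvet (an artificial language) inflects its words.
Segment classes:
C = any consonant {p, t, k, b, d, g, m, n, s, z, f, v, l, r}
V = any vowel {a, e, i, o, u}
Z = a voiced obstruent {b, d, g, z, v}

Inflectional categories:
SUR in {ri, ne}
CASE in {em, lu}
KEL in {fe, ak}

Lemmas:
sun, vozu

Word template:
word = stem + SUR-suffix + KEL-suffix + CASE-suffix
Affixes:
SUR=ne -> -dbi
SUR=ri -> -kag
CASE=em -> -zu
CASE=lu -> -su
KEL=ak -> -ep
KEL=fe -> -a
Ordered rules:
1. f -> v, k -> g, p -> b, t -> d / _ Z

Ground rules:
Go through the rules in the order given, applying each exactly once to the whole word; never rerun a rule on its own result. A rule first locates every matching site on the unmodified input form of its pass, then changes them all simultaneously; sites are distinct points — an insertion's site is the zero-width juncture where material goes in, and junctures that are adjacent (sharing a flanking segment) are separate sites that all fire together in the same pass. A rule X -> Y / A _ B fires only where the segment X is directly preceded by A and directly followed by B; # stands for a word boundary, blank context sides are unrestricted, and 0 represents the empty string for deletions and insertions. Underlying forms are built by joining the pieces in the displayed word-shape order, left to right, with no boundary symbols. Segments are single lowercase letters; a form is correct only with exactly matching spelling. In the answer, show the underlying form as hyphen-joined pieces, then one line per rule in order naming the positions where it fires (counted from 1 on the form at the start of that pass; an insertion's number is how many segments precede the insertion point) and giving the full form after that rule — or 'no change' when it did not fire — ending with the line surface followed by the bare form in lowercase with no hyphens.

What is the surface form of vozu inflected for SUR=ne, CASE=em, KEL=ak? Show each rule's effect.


underlying: vozu-dbi-ep-zu
1. f -> v, k -> g, p -> b, t -> d / _ Z: fires at position(s) 9: vozudbiebzu
surface: vozudbiebzu


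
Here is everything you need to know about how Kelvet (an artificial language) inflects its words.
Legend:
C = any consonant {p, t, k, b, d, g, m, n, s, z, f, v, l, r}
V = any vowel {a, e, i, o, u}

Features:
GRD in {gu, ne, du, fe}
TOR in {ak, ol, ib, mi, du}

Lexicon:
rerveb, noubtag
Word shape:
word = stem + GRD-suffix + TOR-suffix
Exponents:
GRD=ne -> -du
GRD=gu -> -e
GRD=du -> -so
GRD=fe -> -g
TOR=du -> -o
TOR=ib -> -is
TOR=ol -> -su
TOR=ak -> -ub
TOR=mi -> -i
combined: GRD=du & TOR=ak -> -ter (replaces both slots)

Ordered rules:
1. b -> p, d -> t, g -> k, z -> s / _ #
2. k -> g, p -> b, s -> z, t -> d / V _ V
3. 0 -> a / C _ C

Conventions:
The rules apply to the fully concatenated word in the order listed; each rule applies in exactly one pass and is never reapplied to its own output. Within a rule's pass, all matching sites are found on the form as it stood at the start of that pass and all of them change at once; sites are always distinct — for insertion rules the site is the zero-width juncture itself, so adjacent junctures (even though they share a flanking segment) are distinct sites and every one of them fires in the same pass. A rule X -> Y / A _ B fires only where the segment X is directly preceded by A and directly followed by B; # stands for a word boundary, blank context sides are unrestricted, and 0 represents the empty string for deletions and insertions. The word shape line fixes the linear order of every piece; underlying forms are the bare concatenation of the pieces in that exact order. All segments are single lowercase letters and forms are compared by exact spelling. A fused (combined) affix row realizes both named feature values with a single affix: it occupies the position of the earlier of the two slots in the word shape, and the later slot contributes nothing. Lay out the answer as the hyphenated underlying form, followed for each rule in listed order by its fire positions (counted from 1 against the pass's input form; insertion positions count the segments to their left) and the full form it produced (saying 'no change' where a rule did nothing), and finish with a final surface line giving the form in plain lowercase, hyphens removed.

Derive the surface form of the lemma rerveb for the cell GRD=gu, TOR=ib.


underlying: rerveb-e-is
1. b -> p, d -> t, g -> k, z -> s / _ #: no change
2. k -> g, p -> b, s -> z, t -> d / V _ V: no change
3. 0 -> a / C _ C: inserts after position(s) 3: reravebeis
surface: reravebeis


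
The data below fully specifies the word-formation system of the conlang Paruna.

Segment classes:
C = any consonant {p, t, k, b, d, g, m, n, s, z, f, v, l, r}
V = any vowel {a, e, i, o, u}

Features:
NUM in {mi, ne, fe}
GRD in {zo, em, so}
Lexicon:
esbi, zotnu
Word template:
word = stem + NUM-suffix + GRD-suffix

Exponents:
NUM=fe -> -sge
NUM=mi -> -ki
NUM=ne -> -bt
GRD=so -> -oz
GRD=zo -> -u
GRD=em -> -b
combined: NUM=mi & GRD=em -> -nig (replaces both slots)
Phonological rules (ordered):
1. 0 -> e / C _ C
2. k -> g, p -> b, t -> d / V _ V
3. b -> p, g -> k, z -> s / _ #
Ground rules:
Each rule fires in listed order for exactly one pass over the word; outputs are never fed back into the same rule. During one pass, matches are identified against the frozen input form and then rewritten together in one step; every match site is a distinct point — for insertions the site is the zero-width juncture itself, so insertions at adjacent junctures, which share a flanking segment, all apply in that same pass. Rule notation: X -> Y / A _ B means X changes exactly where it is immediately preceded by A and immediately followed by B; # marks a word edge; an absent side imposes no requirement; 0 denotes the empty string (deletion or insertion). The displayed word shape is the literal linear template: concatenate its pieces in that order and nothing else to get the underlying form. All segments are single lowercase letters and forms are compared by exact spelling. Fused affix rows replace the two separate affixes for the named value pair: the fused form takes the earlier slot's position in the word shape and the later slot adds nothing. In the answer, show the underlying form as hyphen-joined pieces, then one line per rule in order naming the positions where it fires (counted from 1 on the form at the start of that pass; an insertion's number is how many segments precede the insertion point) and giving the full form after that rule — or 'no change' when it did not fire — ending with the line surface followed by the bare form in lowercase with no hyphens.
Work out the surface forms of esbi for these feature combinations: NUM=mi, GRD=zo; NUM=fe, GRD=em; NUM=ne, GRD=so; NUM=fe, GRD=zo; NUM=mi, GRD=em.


cell NUM=mi, GRD=zo:
underlying: esbi-ki-u
1. 0 -> e / C _ C: inserts after position(s) 2: esebikiu
2. k -> g, p -> b, t -> d / V _ V: fires at position(s) 6: esebigiu
3. b -> p, g -> k, z -> s / _ #: no change
surface: esebigiu

cell NUM=fe, GRD=em:
underlying: esbi-sge-b
1. 0 -> e / C _ C: inserts after position(s) 2, 5: esebisegeb
2. k -> g, p -> b, t -> d / V _ V: no change
3. b -> p, g -> k, z -> s / _ #: fires at position(s) 10: esebisegep
surface: esebisegep

cell NUM=ne, GRD=so:
underlying: esbi-bt-oz
1. 0 -> e / C _ C: inserts after position(s) 2, 5: esebibetoz
2. k -> g, p -> b, t -> d / V _ V: fires at position(s) 8: esebibedoz
3. b -> p, g -> k, z -> s / _ #: fires at position(s) 10: esebibedos
surface: esebibedos

cell NUM=fe, GRD=zo:
underlying: esbi-sge-u
1. 0 -> e / C _ C: inserts after position(s) 2, 5: esebisegeu
2. k -> g, p -> b, t -> d / V _ V: no change
3. b -> p, g -> k, z -> s / _ #: no change
surface: esebisegeu

cell NUM=mi, GRD=em:
underlying: esbi-nig
1. 0 -> e / C _ C: inserts after position(s) 2: esebinig
2. k -> g, p -> b, t -> d / V _ V: no change
3. b -> p, g -> k, z -> s / _ #: fires at position(s) 8: esebinik
surface: esebinik


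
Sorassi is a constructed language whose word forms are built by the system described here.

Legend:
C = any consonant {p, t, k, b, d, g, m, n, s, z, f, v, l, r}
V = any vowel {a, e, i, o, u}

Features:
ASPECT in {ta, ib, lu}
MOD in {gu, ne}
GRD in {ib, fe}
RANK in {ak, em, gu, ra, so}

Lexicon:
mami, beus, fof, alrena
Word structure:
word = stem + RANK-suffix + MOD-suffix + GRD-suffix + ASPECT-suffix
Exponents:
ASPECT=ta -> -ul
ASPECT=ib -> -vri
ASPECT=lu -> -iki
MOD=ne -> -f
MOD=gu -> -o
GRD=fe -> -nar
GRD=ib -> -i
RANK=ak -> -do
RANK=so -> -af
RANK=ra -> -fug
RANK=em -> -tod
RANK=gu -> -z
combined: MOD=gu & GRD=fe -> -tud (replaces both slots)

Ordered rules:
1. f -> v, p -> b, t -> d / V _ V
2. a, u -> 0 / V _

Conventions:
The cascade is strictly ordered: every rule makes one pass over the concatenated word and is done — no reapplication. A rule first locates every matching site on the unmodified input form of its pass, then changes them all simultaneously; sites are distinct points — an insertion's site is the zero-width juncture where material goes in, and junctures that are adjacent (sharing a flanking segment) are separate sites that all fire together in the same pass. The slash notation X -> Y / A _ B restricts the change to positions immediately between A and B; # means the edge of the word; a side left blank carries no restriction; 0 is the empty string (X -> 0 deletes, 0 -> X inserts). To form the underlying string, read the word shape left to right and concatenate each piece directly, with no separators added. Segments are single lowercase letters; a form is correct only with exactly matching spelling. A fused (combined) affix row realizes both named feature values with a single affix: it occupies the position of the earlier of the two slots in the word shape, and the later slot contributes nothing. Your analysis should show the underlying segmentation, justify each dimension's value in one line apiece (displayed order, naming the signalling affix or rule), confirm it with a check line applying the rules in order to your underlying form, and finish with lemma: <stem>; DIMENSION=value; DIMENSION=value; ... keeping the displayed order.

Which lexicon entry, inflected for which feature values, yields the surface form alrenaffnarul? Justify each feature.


underlying: alrena-af-f-nar-ul
ASPECT=ta - signalled by the affix -ul
MOD=ne - signalled by the affix -f
GRD=fe - signalled by the affix -nar
RANK=so - signalled by the affix -af
check: alrenaaffnarul -> alrenaaffnarul -> alrenaffnarul
lemma: alrena; ASPECT=ta; MOD=ne; GRD=fe; RANK=so


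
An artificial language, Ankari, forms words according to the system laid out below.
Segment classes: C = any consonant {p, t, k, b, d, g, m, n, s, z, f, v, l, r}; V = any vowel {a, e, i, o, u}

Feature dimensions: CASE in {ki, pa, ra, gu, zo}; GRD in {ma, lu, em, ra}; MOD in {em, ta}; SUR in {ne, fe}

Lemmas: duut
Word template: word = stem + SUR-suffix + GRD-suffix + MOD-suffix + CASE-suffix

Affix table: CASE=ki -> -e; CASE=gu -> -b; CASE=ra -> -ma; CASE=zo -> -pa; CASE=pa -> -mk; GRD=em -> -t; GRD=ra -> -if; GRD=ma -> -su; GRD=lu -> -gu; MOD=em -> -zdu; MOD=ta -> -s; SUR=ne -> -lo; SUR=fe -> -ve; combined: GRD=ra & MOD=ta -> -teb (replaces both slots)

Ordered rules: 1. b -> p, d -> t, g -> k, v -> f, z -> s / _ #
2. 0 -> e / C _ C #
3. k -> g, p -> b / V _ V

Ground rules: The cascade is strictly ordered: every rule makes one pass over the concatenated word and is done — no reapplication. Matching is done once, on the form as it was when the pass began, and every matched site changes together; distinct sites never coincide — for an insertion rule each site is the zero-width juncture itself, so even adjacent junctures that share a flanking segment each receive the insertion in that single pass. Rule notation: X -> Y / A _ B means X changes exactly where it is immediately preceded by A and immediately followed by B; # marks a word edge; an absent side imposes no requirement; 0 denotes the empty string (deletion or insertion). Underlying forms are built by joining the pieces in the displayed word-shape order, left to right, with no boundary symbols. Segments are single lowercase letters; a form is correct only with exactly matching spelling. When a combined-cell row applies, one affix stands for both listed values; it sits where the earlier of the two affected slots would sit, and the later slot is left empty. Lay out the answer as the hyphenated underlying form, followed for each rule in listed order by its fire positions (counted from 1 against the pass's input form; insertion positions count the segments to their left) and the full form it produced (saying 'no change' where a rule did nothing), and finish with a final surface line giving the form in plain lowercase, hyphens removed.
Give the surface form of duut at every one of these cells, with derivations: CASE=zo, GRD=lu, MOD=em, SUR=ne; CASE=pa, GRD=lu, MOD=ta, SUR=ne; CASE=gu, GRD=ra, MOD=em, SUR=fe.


cell CASE=zo, GRD=lu, MOD=em, SUR=ne:
underlying: duut-lo-gu-zdu-pa
1. b -> p, d -> t, g -> k, v -> f, z -> s / _ #: no change
2. 0 -> e / C _ C #: no change
3. k -> g, p -> b / V _ V: fires at position(s) 12: duutloguzduba
surface: duutloguzduba

cell CASE=pa, GRD=lu, MOD=ta, SUR=ne:
underlying: duut-lo-gu-s-mk
1. b -> p, d -> t, g -> k, v -> f, z -> s / _ #: no change
2. 0 -> e / C _ C #: inserts after position(s) 10: duutlogusmek
3. k -> g, p -> b / V _ V: no change
surface: duutlogusmek

cell CASE=gu, GRD=ra, MOD=em, SUR=fe:
underlying: duut-ve-if-zdu-b
1. b -> p, d -> t, g -> k, v -> f, z -> s / _ #: fires at position(s) 12: duutveifzdup
2. 0 -> e / C _ C #: no change
3. k -> g, p -> b / V _ V: no change
surface: duutveifzdup


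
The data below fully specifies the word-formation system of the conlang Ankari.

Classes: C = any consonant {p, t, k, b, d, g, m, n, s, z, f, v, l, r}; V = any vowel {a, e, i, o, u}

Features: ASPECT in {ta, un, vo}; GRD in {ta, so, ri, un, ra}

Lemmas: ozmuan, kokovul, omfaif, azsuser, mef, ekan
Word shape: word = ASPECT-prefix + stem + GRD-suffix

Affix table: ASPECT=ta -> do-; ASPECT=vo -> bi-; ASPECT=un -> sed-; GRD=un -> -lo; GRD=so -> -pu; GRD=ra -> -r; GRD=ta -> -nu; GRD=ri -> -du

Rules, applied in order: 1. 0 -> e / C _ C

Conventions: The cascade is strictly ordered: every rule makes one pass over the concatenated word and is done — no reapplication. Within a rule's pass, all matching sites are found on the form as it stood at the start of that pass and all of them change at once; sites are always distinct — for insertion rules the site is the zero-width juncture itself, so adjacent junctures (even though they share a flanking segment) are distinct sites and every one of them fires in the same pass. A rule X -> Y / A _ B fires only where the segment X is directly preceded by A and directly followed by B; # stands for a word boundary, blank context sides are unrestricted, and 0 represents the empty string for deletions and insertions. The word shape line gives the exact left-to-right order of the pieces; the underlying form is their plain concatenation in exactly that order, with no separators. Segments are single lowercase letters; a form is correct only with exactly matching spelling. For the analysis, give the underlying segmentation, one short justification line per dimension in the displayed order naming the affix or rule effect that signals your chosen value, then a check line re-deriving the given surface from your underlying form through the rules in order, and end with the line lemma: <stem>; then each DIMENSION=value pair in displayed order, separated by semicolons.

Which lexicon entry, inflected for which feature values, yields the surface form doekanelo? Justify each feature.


underlying: do-ekan-lo
ASPECT=ta - signalled by the affix do-
GRD=un - signalled by the affix -lo
check: doekanlo -> doekanelo
lemma: ekan; ASPECT=ta; GRD=un
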